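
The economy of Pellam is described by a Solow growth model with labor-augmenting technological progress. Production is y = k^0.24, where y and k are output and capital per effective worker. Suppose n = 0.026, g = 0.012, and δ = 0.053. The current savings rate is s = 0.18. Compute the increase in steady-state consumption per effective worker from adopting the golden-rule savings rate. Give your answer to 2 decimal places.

Capital per effective worker breaks even when investment replaces (n + g + δ)·k; here n + g + δ = 0.091.
Current steady state (s = 0.18): k* = (0.18/0.091)^(1/0.76) ≈ 2.4535, y* = 2.4535^0.24 ≈ 1.2404, c* = (1−0.18)·1.2404 ≈ 1.0171.
At the golden rule the marginal product of capital equals n+g+δ: 0.24·k^(0.24−1) = 0.091. Solving, k_gold = (0.24/0.091)^(1/0.76) ≈ 3.5824.
y_gold = 3.5824^0.24 ≈ 1.3583, c_gold = y_gold − 0.091·k_gold ≈ 1.0323.
Gain: Δc = 1.0323 − 1.0171 ≈ 0.0152.

Δc ≈ 0.02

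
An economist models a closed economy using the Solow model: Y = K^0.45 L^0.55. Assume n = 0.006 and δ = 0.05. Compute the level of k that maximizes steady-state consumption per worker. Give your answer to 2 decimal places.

k_gold ≈ 44.21

Capital per worker breaks even when investment replaces (n + δ)·k; here n + δ = 0.056.
Setting f'(k) = n+δ gives 0.45·k^(0.45−1) = 0.056, hence k_gold = (0.45/0.056)^(1/0.55) ≈ 44.2078.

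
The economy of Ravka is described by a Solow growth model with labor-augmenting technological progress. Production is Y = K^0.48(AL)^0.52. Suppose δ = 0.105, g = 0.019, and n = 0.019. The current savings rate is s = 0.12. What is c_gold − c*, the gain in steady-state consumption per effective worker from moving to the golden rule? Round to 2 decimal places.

Δc ≈ 0.84

Capital per effective worker breaks even when investment replaces (n + g + δ)·k; here n + g + δ = 0.143.
Current steady state (s = 0.12): k* = (0.12/0.143)^(1/0.52) ≈ 0.7138, y* = 0.7138^0.48 ≈ 0.8506, c* = (1−0.12)·0.8506 ≈ 0.7485.
Maximizing c = f(k) − (n+g+δ)·k gives f'(k) = n+g+δ, i.e. 0.48·k^(0.48−1) = 0.143, so k_gold = (0.48/0.143)^(1/0.52) ≈ 10.2649.
y_gold = 10.2649^0.48 ≈ 3.0581, c_gold = y_gold − 0.143·k_gold ≈ 1.5902.
Gain: Δc = 1.5902 − 0.7485 ≈ 0.8417.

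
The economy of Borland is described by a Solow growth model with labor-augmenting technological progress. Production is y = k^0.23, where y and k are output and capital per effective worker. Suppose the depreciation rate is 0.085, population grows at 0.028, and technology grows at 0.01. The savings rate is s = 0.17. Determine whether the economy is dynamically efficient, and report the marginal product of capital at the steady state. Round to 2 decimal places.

Break-even investment rate: n + g + δ = 0.028 + 0.01 + 0.085 = 0.123.
Steady-state k*: s·k^0.23 = 0.123·k gives k* = (0.17/0.123)^(1/0.77) ≈ 1.5224.
MPK = 0.23·1.5224^(-0.77) ≈ 0.1664.
MPK > n+g+δ = 0.123, so the economy is dynamically efficient (under-saving).

dynamically efficient; MPK ≈ 0.17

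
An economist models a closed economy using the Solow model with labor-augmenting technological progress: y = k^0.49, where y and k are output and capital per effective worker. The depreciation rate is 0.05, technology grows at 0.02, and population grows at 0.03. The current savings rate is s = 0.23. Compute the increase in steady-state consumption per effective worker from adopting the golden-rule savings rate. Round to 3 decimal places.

Δc ≈ 0.634

The effective depreciation rate is n + g + δ = 0.03 + 0.02 + 0.05 = 0.1.
Current steady state (s = 0.23): k* = (0.23/0.1)^(1/0.51) ≈ 5.1200, y* = 5.1200^0.49 ≈ 2.2261, c* = (1−0.23)·2.2261 ≈ 1.7141.
Maximizing c = f(k) − (n+g+δ)·k gives f'(k) = n+g+δ, i.e. 0.49·k^(0.49−1) = 0.1, so k_gold = (0.49/0.1)^(1/0.51) ≈ 22.5593.
y_gold = 22.5593^0.49 ≈ 4.6039, c_gold = y_gold − 0.1·k_gold ≈ 2.3480.
Gain: Δc = 2.3480 − 1.7141 ≈ 0.6339.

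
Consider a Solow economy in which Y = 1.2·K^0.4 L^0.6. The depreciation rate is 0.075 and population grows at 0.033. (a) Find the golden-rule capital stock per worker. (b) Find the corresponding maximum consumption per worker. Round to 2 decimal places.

Break-even investment rate: n + δ = 0.033 + 0.075 = 0.108.
Golden rule sets MPK = n+δ: 0.4·1.2·k^(0.4−1) = 0.108, so k_gold = (0.4·1.2/0.108)^(1/0.6) ≈ 12.0142.
y_gold = 1.2·12.0142^0.4 ≈ 3.2438; c_gold = y_gold − 0.108·k_gold ≈ 1.9463.

(a) k_gold ≈ 12.01; (b) c_gold ≈ 1.95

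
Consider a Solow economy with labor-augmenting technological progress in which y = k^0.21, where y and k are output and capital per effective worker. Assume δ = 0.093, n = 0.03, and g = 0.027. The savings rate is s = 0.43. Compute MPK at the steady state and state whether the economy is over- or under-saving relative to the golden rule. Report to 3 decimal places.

Capital per effective worker breaks even when investment replaces (n + g + δ)·k; here n + g + δ = 0.15.
Steady-state k*: s·k^0.21 = 0.15·k gives k* = (0.43/0.15)^(1/0.79) ≈ 3.7928.
MPK = 0.21·3.7928^(-0.79) ≈ 0.0733.
MPK < n+g+δ = 0.15, so the economy is dynamically inefficient (over-saving).

over-saving; MPK ≈ 0.073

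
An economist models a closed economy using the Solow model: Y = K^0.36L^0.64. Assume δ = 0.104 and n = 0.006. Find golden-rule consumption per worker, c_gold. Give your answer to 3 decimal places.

c_gold ≈ 1.247

n + δ = 0.006 + 0.104 = 0.11.
Golden rule sets MPK = n+δ: 0.36·k^(0.36−1) = 0.11, so k_gold = (0.36/0.11)^(1/0.64) ≈ 6.3760.
y_gold = 6.3760^0.36 ≈ 1.9482.
c_gold = y_gold − (n+δ)·k_gold = 1.9482 − 0.11·6.3760 ≈ 1.2469.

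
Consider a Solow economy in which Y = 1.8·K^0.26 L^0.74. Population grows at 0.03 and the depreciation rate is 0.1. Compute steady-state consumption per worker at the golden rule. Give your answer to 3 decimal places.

c_gold ≈ 2.089

The effective depreciation rate is n + δ = 0.03 + 0.1 = 0.13.
Golden rule sets MPK = n+δ: 0.26·1.8·k^(0.26−1) = 0.13, so k_gold = (0.26·1.8/0.13)^(1/0.74) ≈ 5.6463.
y_gold = 1.8·5.6463^0.26 ≈ 2.8231.
c_gold = y_gold − (n+δ)·k_gold = 2.8231 − 0.13·5.6463 ≈ 2.0891.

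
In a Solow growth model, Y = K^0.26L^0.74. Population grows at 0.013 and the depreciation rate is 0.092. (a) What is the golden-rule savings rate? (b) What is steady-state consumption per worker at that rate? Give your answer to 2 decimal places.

(a) s_gold = 0.26; (b) c_gold ≈ 1.02

The effective depreciation rate is n + δ = 0.013 + 0.092 = 0.105.
For Cobb-Douglas, s_gold equals capital's share: s_gold = 0.26.
Golden rule sets MPK = n+δ: 0.26·k^(0.26−1) = 0.105, so k_gold = (0.26/0.105)^(1/0.74) ≈ 3.4052.
y_gold = 3.4052^0.26 ≈ 1.3752; c_gold = (1−0.26)·y_gold ≈ 1.0176.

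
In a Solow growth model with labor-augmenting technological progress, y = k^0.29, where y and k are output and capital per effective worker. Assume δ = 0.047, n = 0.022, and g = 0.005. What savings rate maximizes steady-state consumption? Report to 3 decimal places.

Break-even investment rate: n + g + δ = 0.022 + 0.005 + 0.047 = 0.074.
At the golden rule MPK = n+g+δ, and in any Cobb-Douglas steady state s = (n+g+δ)·k/y = MPK·k/y = capital's share 0.29.

s_gold = 0.290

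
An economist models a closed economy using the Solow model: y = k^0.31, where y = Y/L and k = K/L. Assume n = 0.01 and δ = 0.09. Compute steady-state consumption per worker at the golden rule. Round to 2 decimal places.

c_gold ≈ 1.15

Capital per worker breaks even when investment replaces (n + δ)·k; here n + δ = 0.1.
Maximizing c = f(k) − (n+δ)·k gives f'(k) = n+δ, i.e. 0.31·k^(0.31−1) = 0.1, so k_gold = (0.31/0.1)^(1/0.69) ≈ 5.1537.
y_gold = 5.1537^0.31 ≈ 1.6625.
c_gold = y_gold − (n+δ)·k_gold = 1.6625 − 0.1·5.1537 ≈ 1.1471.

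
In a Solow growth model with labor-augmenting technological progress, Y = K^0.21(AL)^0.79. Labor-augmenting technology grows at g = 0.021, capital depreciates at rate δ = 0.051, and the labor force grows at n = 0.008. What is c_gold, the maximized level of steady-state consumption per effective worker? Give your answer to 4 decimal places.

c_gold ≈ 1.0210

Capital per effective worker breaks even when investment replaces (n + g + δ)·k; here n + g + δ = 0.08.
At the golden rule the marginal product of capital equals n+g+δ: 0.21·k^(0.21−1) = 0.08. Solving, k_gold = (0.21/0.08)^(1/0.79) ≈ 3.3927.
y_gold = 3.3927^0.21 ≈ 1.2925.
c_gold = y_gold − (n+g+δ)·k_gold = 1.2925 − 0.08·3.3927 ≈ 1.0210.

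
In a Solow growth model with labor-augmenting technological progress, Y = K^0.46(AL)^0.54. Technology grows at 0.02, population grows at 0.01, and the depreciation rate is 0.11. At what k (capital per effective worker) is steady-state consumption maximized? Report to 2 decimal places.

k_gold ≈ 9.05

n + g + δ = 0.01 + 0.02 + 0.11 = 0.14.
Maximizing c = f(k) − (n+g+δ)·k gives f'(k) = n+g+δ, i.e. 0.46·k^(0.46−1) = 0.14, so k_gold = (0.46/0.14)^(1/0.54) ≈ 9.0515.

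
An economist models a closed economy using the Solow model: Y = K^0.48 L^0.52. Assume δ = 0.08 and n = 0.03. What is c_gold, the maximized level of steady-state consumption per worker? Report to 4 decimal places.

Capital per worker breaks even when investment replaces (n + δ)·k; here n + δ = 0.11.
Golden rule sets MPK = n+δ: 0.48·k^(0.48−1) = 0.11, so k_gold = (0.48/0.11)^(1/0.52) ≈ 17.0011.
y_gold = 17.0011^0.48 ≈ 3.8961.
c_gold = y_gold − (n+δ)·k_gold = 3.8961 − 0.11·17.0011 ≈ 2.0260.

c_gold ≈ 2.0260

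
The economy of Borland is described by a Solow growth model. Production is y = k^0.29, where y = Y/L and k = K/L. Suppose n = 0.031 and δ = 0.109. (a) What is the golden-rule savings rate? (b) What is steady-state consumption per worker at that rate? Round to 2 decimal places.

(a) s_gold = 0.29; (b) c_gold ≈ 0.96

Capital per worker breaks even when investment replaces (n + δ)·k; here n + δ = 0.14.
For Cobb-Douglas, s_gold equals capital's share: s_gold = 0.29.
Maximizing c = f(k) − (n+δ)·k gives f'(k) = n+δ, i.e. 0.29·k^(0.29−1) = 0.14, so k_gold = (0.29/0.14)^(1/0.71) ≈ 2.7890.
y_gold = 2.7890^0.29 ≈ 1.3464; c_gold = (1−0.29)·y_gold ≈ 0.9560.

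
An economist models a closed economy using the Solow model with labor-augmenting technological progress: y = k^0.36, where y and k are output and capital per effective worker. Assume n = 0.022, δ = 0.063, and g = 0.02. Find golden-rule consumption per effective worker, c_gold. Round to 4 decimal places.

c_gold ≈ 1.2799

Capital per effective worker breaks even when investment replaces (n + g + δ)·k; here n + g + δ = 0.105.
Maximizing c = f(k) − (n+g+δ)·k gives f'(k) = n+g+δ, i.e. 0.36·k^(0.36−1) = 0.105, so k_gold = (0.36/0.105)^(1/0.64) ≈ 6.8567.
y_gold = 6.8567^0.36 ≈ 1.9999.
c_gold = y_gold − (n+g+δ)·k_gold = 1.9999 − 0.105·6.8567 ≈ 1.2799.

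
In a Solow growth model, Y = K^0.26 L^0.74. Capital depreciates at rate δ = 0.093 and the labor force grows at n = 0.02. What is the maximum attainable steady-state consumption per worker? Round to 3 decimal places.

Break-even investment rate: n + δ = 0.02 + 0.093 = 0.113.
Maximizing c = f(k) − (n+δ)·k gives f'(k) = n+δ, i.e. 0.26·k^(0.26−1) = 0.113, so k_gold = (0.26/0.113)^(1/0.74) ≈ 3.0835.
y_gold = 3.0835^0.26 ≈ 1.3401.
c_gold = y_gold − (n+δ)·k_gold = 1.3401 − 0.113·3.0835 ≈ 0.9917.

c_gold ≈ 0.992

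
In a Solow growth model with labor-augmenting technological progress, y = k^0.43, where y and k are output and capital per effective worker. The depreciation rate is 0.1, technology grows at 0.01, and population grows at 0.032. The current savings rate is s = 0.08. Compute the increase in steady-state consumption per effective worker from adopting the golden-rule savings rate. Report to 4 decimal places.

Δc ≈ 0.7181

Break-even investment rate: n + g + δ = 0.032 + 0.01 + 0.1 = 0.142.
Current steady state (s = 0.08): k* = (0.08/0.142)^(1/0.57) ≈ 0.3654, y* = 0.3654^0.43 ≈ 0.6486, c* = (1−0.08)·0.6486 ≈ 0.5968.
Setting f'(k) = n+g+δ gives 0.43·k^(0.43−1) = 0.142, hence k_gold = (0.43/0.142)^(1/0.57) ≈ 6.9851.
y_gold = 6.9851^0.43 ≈ 2.3067, c_gold = y_gold − 0.142·k_gold ≈ 1.3148.
Gain: Δc = 1.3148 − 0.5968 ≈ 0.7181.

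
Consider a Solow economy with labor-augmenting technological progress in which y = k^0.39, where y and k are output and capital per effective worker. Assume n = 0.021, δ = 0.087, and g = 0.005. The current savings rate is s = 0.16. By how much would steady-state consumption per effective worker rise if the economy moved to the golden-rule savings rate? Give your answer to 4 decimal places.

Δc ≈ 0.2976

Break-even investment rate: n + g + δ = 0.021 + 0.005 + 0.087 = 0.113.
Current steady state (s = 0.16): k* = (0.16/0.113)^(1/0.61) ≈ 1.7685, y* = 1.7685^0.39 ≈ 1.2490, c* = (1−0.16)·1.2490 ≈ 1.0492.
At the golden rule the marginal product of capital equals n+g+δ: 0.39·k^(0.39−1) = 0.113. Solving, k_gold = (0.39/0.113)^(1/0.61) ≈ 7.6198.
y_gold = 7.6198^0.39 ≈ 2.2078, c_gold = y_gold − 0.113·k_gold ≈ 1.3468.
Gain: Δc = 1.3468 − 1.0492 ≈ 0.2976.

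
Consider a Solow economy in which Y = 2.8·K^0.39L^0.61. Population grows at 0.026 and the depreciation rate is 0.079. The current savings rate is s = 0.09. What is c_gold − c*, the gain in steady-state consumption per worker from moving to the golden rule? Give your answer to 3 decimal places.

Break-even investment rate: n + δ = 0.026 + 0.079 = 0.105.
Current steady state (s = 0.09): k* = (0.09·2.8/0.105)^(1/0.61) ≈ 4.2005, y* = 2.8·4.2005^0.39 ≈ 4.9005, c* = (1−0.09)·4.9005 ≈ 4.4595.
Golden rule sets MPK = n+δ: 0.39·2.8·k^(0.39−1) = 0.105, so k_gold = (0.39·2.8/0.105)^(1/0.61) ≈ 46.4802.
y_gold = 2.8·46.4802^0.39 ≈ 12.5139, c_gold = y_gold − 0.105·k_gold ≈ 7.6335.
Gain: Δc = 7.6335 − 4.4595 ≈ 3.1740.

Δc ≈ 3.174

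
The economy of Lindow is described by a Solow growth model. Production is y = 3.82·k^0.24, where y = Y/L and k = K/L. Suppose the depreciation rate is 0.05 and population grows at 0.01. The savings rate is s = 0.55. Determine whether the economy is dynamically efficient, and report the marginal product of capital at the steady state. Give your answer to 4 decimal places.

dynamically inefficient; MPK ≈ 0.0262

Capital per worker breaks even when investment replaces (n + δ)·k; here n + δ = 0.06.
Steady-state k*: s·A·k^0.24 = 0.06·k gives k* = (0.55·3.82/0.06)^(1/0.76) ≈ 107.6318.
MPK = 0.24·3.82·107.6318^(-0.76) ≈ 0.0262.
MPK < n+δ = 0.06, so the economy is dynamically inefficient (over-saving).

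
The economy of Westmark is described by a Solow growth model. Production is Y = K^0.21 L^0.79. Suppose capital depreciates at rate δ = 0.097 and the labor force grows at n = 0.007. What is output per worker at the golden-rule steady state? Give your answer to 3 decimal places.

y_gold ≈ 1.205

n + δ = 0.007 + 0.097 = 0.104.
Setting f'(k) = n+δ gives 0.21·k^(0.21−1) = 0.104, hence k_gold = (0.21/0.104)^(1/0.79) ≈ 2.4339.
Output: y_gold = k_gold^0.21 = 2.4339^0.21 ≈ 1.2054.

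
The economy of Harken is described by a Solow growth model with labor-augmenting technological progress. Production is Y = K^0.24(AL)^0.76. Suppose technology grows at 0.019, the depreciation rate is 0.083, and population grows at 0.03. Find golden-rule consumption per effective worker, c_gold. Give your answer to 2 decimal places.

c_gold ≈ 0.92

The effective depreciation rate is n + g + δ = 0.03 + 0.019 + 0.083 = 0.132.
Maximizing c = f(k) − (n+g+δ)·k gives f'(k) = n+g+δ, i.e. 0.24·k^(0.24−1) = 0.132, so k_gold = (0.24/0.132)^(1/0.76) ≈ 2.1960.
y_gold = 2.1960^0.24 ≈ 1.2078.
c_gold = y_gold − (n+g+δ)·k_gold = 1.2078 − 0.132·2.1960 ≈ 0.9179.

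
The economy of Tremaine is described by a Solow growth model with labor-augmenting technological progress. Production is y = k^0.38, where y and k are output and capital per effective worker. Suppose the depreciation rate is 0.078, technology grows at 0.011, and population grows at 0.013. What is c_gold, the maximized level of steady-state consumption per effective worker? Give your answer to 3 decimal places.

Capital per effective worker breaks even when investment replaces (n + g + δ)·k; here n + g + δ = 0.102.
Maximizing c = f(k) − (n+g+δ)·k gives f'(k) = n+g+δ, i.e. 0.38·k^(0.38−1) = 0.102, so k_gold = (0.38/0.102)^(1/0.62) ≈ 8.3419.
y_gold = 8.3419^0.38 ≈ 2.2391.
c_gold = y_gold − (n+g+δ)·k_gold = 2.2391 − 0.102·8.3419 ≈ 1.3883.

c_gold ≈ 1.388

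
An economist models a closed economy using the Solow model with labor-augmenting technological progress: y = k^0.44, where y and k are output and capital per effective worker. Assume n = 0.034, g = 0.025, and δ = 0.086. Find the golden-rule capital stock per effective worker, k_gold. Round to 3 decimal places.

Break-even investment rate: n + g + δ = 0.034 + 0.025 + 0.086 = 0.145.
Golden rule sets MPK = n+g+δ: 0.44·k^(0.44−1) = 0.145, so k_gold = (0.44/0.145)^(1/0.56) ≈ 7.2588.

k_gold ≈ 7.259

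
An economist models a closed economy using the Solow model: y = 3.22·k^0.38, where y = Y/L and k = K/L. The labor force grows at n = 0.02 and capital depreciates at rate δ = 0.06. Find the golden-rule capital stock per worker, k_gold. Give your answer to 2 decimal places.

The effective depreciation rate is n + δ = 0.02 + 0.06 = 0.08.
Maximizing c = f(k) − (n+δ)·k gives f'(k) = n+δ, i.e. 0.38·3.22·k^(0.38−1) = 0.08, so k_gold = (0.38·3.22/0.08)^(1/0.62) ≈ 81.3886.

k_gold ≈ 81.39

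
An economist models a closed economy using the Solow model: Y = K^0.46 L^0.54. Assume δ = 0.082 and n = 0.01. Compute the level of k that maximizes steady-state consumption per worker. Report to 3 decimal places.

Capital per worker breaks even when investment replaces (n + δ)·k; here n + δ = 0.092.
Setting f'(k) = n+δ gives 0.46·k^(0.46−1) = 0.092, hence k_gold = (0.46/0.092)^(1/0.54) ≈ 19.6965.

k_gold ≈ 19.696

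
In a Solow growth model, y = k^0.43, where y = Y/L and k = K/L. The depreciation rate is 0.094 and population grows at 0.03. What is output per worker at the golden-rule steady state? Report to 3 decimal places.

y_gold ≈ 2.555

Break-even investment rate: n + δ = 0.03 + 0.094 = 0.124.
At the golden rule the marginal product of capital equals n+δ: 0.43·k^(0.43−1) = 0.124. Solving, k_gold = (0.43/0.124)^(1/0.57) ≈ 8.8603.
Output: y_gold = k_gold^0.43 = 8.8603^0.43 ≈ 2.5551.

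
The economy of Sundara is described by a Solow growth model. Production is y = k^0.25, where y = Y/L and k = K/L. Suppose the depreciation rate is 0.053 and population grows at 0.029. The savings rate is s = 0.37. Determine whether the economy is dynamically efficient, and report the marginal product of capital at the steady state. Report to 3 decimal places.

dynamically inefficient; MPK ≈ 0.055

n + δ = 0.029 + 0.053 = 0.082.
Steady-state k*: s·k^0.25 = 0.082·k gives k* = (0.37/0.082)^(1/0.75) ≈ 7.4562.
MPK = 0.25·7.4562^(-0.75) ≈ 0.0554.
MPK < n+δ = 0.082, so the economy is dynamically inefficient (over-saving).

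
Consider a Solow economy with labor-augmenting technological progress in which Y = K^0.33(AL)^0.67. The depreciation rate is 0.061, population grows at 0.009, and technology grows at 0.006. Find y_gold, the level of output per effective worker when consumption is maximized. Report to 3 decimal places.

y_gold ≈ 2.061

Capital per effective worker breaks even when investment replaces (n + g + δ)·k; here n + g + δ = 0.076.
Setting f'(k) = n+g+δ gives 0.33·k^(0.33−1) = 0.076, hence k_gold = (0.33/0.076)^(1/0.67) ≈ 8.9494.
Output: y_gold = k_gold^0.33 = 8.9494^0.33 ≈ 2.0611.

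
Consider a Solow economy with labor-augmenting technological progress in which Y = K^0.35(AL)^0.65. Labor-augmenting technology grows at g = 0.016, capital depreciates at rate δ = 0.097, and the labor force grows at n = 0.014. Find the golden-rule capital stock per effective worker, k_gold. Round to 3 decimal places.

n + g + δ = 0.014 + 0.016 + 0.097 = 0.127.
Maximizing c = f(k) − (n+g+δ)·k gives f'(k) = n+g+δ, i.e. 0.35·k^(0.35−1) = 0.127, so k_gold = (0.35/0.127)^(1/0.65) ≈ 4.7570.

k_gold ≈ 4.757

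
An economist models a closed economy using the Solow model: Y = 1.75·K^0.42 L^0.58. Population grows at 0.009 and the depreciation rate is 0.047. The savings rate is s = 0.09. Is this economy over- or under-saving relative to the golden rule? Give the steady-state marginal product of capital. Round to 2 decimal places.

Break-even investment rate: n + δ = 0.009 + 0.047 = 0.056.
Steady-state k*: s·A·k^0.42 = 0.056·k gives k* = (0.09·1.75/0.056)^(1/0.58) ≈ 5.9470.
MPK = 0.42·1.75·5.9470^(-0.58) ≈ 0.2613.
MPK > n+δ = 0.056, so the economy is dynamically efficient (under-saving).

under-saving; MPK ≈ 0.26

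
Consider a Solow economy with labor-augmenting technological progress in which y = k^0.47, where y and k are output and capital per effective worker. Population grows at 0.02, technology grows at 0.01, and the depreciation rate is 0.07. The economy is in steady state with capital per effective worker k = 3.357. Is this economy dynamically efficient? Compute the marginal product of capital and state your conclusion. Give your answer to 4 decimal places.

n + g + δ = 0.02 + 0.01 + 0.07 = 0.1.
MPK = 0.47·k^(0.47−1) = 0.47·3.357^(-0.53) ≈ 0.2474.
MPK > 0.1, so the economy is dynamically efficient (under-saving).

dynamically efficient; MPK ≈ 0.2474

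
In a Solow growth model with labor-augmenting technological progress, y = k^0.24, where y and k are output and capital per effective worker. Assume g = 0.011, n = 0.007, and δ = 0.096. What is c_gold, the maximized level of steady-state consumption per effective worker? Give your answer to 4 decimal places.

c_gold ≈ 0.9614

n + g + δ = 0.007 + 0.011 + 0.096 = 0.114.
Golden rule sets MPK = n+g+δ: 0.24·k^(0.24−1) = 0.114, so k_gold = (0.24/0.114)^(1/0.76) ≈ 2.6632.
y_gold = 2.6632^0.24 ≈ 1.2650.
c_gold = y_gold − (n+g+δ)·k_gold = 1.2650 − 0.114·2.6632 ≈ 0.9614.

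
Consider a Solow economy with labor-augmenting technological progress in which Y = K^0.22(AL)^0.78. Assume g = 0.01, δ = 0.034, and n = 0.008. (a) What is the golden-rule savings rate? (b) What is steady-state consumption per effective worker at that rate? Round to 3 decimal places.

n + g + δ = 0.008 + 0.01 + 0.034 = 0.052.
For Cobb-Douglas, s_gold equals capital's share: s_gold = 0.22.
Maximizing c = f(k) − (n+g+δ)·k gives f'(k) = n+g+δ, i.e. 0.22·k^(0.22−1) = 0.052, so k_gold = (0.22/0.052)^(1/0.78) ≈ 6.3548.
y_gold = 6.3548^0.22 ≈ 1.5020; c_gold = (1−0.22)·y_gold ≈ 1.1716.

(a) s_gold = 0.220; (b) c_gold ≈ 1.172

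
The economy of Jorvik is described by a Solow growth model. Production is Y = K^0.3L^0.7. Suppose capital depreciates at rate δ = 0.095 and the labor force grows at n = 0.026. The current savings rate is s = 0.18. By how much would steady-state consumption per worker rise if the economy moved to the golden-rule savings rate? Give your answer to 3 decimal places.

Δc ≈ 0.061

Break-even investment rate: n + δ = 0.026 + 0.095 = 0.121.
Current steady state (s = 0.18): k* = (0.18/0.121)^(1/0.7) ≈ 1.7636, y* = 1.7636^0.3 ≈ 1.1856, c* = (1−0.18)·1.1856 ≈ 0.9722.
At the golden rule the marginal product of capital equals n+δ: 0.3·k^(0.3−1) = 0.121. Solving, k_gold = (0.3/0.121)^(1/0.7) ≈ 3.6588.
y_gold = 3.6588^0.3 ≈ 1.4757, c_gold = y_gold − 0.121·k_gold ≈ 1.0330.
Gain: Δc = 1.0330 − 0.9722 ≈ 0.0608.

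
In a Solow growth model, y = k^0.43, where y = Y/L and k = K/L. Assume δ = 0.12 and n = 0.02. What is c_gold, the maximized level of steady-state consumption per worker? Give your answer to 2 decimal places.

Break-even investment rate: n + δ = 0.02 + 0.12 = 0.14.
At the golden rule the marginal product of capital equals n+δ: 0.43·k^(0.43−1) = 0.14. Solving, k_gold = (0.43/0.14)^(1/0.57) ≈ 7.1612.
y_gold = 7.1612^0.43 ≈ 2.3315.
c_gold = y_gold − (n+δ)·k_gold = 2.3315 − 0.14·7.1612 ≈ 1.3290.

c_gold ≈ 1.33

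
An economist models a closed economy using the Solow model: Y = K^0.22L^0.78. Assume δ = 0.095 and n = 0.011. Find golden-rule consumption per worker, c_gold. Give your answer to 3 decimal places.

c_gold ≈ 0.958

n + δ = 0.011 + 0.095 = 0.106.
At the golden rule the marginal product of capital equals n+δ: 0.22·k^(0.22−1) = 0.106. Solving, k_gold = (0.22/0.106)^(1/0.78) ≈ 2.5501.
y_gold = 2.5501^0.22 ≈ 1.2287.
c_gold = y_gold − (n+δ)·k_gold = 1.2287 − 0.106·2.5501 ≈ 0.9584.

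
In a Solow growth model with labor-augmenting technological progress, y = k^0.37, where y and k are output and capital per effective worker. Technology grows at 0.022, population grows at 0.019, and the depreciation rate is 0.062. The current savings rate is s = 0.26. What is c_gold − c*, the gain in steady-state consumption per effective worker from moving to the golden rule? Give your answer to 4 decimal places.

Δc ≈ 0.0604

Break-even investment rate: n + g + δ = 0.019 + 0.022 + 0.062 = 0.103.
Current steady state (s = 0.26): k* = (0.26/0.103)^(1/0.63) ≈ 4.3482, y* = 4.3482^0.37 ≈ 1.7226, c* = (1−0.26)·1.7226 ≈ 1.2747.
Setting f'(k) = n+g+δ gives 0.37·k^(0.37−1) = 0.103, hence k_gold = (0.37/0.103)^(1/0.63) ≈ 7.6126.
y_gold = 7.6126^0.37 ≈ 2.1192, c_gold = y_gold − 0.103·k_gold ≈ 1.3351.
Gain: Δc = 1.3351 − 1.2747 ≈ 0.0604.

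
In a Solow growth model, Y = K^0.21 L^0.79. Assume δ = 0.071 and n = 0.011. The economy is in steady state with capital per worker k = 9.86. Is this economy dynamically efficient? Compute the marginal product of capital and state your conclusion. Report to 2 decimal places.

dynamically inefficient; MPK ≈ 0.03

The effective depreciation rate is n + δ = 0.011 + 0.071 = 0.082.
MPK = 0.21·k^(0.21−1) = 0.21·9.86^(-0.79) ≈ 0.0344.
MPK < 0.082, so the economy is dynamically inefficient (over-saving).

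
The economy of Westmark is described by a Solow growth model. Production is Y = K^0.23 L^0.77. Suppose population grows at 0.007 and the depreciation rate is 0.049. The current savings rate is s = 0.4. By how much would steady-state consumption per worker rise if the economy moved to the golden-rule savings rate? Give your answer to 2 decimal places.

Capital per worker breaks even when investment replaces (n + δ)·k; here n + δ = 0.056.
Current steady state (s = 0.4): k* = (0.4/0.056)^(1/0.77) ≈ 12.8506, y* = 12.8506^0.23 ≈ 1.7991, c* = (1−0.4)·1.7991 ≈ 1.0795.
At the golden rule the marginal product of capital equals n+δ: 0.23·k^(0.23−1) = 0.056. Solving, k_gold = (0.23/0.056)^(1/0.77) ≈ 6.2633.
y_gold = 6.2633^0.23 ≈ 1.5250, c_gold = y_gold − 0.056·k_gold ≈ 1.1742.
Gain: Δc = 1.1742 − 1.0795 ≈ 0.0948.

Δc ≈ 0.09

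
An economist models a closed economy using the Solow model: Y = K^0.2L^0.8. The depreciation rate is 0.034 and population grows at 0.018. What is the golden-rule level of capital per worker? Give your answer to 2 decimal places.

Capital per worker breaks even when investment replaces (n + δ)·k; here n + δ = 0.052.
Golden rule sets MPK = n+δ: 0.2·k^(0.2−1) = 0.052, so k_gold = (0.2/0.052)^(1/0.8) ≈ 5.3862.

k_gold ≈ 5.39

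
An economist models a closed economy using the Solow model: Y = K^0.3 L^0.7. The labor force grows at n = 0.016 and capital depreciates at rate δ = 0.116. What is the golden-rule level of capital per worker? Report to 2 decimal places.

Break-even investment rate: n + δ = 0.016 + 0.116 = 0.132.
Golden rule sets MPK = n+δ: 0.3·k^(0.3−1) = 0.132, so k_gold = (0.3/0.132)^(1/0.7) ≈ 3.2311.

k_gold ≈ 3.23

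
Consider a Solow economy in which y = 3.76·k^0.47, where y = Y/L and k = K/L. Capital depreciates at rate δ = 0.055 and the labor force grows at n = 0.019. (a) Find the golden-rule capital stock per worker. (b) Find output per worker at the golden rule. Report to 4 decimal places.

(a) k_gold ≈ 398.2005; (b) y_gold ≈ 62.6954

n + δ = 0.019 + 0.055 = 0.074.
At the golden rule the marginal product of capital equals n+δ: 0.47·3.76·k^(0.47−1) = 0.074. Solving, k_gold = (0.47·3.76/0.074)^(1/0.53) ≈ 398.2005.
y_gold = 3.76·398.2005^0.47 ≈ 62.6954.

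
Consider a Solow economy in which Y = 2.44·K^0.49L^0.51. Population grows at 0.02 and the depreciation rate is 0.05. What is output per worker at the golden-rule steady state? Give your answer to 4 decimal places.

y_gold ≈ 37.2859

n + δ = 0.02 + 0.05 = 0.07.
Golden rule sets MPK = n+δ: 0.49·2.44·k^(0.49−1) = 0.07, so k_gold = (0.49·2.44/0.07)^(1/0.51) ≈ 261.0014.
Output: y_gold = 2.44·k_gold^0.49 = 2.44·261.0014^0.49 ≈ 37.2859.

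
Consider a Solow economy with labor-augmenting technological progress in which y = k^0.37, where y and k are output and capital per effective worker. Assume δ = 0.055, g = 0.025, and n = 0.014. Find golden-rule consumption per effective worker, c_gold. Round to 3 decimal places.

Break-even investment rate: n + g + δ = 0.014 + 0.025 + 0.055 = 0.094.
Maximizing c = f(k) − (n+g+δ)·k gives f'(k) = n+g+δ, i.e. 0.37·k^(0.37−1) = 0.094, so k_gold = (0.37/0.094)^(1/0.63) ≈ 8.8016.
y_gold = 8.8016^0.37 ≈ 2.2361.
c_gold = y_gold − (n+g+δ)·k_gold = 2.2361 − 0.094·8.8016 ≈ 1.4087.

c_gold ≈ 1.409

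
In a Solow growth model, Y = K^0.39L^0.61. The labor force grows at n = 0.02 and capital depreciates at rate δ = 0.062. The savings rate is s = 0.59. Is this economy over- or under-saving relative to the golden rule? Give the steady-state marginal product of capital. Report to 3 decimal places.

Break-even investment rate: n + δ = 0.02 + 0.062 = 0.082.
Steady-state k*: s·k^0.39 = 0.082·k gives k* = (0.59/0.082)^(1/0.61) ≈ 25.4086.
MPK = 0.39·25.4086^(-0.61) ≈ 0.0542.
MPK < n+δ = 0.082, so the economy is dynamically inefficient (over-saving).

over-saving; MPK ≈ 0.054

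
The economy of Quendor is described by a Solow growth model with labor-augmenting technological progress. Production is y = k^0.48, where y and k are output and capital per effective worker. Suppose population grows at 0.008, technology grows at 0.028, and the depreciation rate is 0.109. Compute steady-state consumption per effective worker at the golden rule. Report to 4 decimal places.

Capital per effective worker breaks even when investment replaces (n + g + δ)·k; here n + g + δ = 0.145.
Setting f'(k) = n+g+δ gives 0.48·k^(0.48−1) = 0.145, hence k_gold = (0.48/0.145)^(1/0.52) ≈ 9.9944.
y_gold = 9.9944^0.48 ≈ 3.0191.
c_gold = y_gold − (n+g+δ)·k_gold = 3.0191 − 0.145·9.9944 ≈ 1.5700.

c_gold ≈ 1.5700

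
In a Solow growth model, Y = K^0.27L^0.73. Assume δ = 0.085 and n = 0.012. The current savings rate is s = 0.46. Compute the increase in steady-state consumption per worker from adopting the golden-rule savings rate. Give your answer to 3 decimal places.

Δc ≈ 0.106

Break-even investment rate: n + δ = 0.012 + 0.085 = 0.097.
Current steady state (s = 0.46): k* = (0.46/0.097)^(1/0.73) ≈ 8.4335, y* = 8.4335^0.27 ≈ 1.7784, c* = (1−0.46)·1.7784 ≈ 0.9603.
Golden rule sets MPK = n+δ: 0.27·k^(0.27−1) = 0.097, so k_gold = (0.27/0.097)^(1/0.73) ≈ 4.0647.
y_gold = 4.0647^0.27 ≈ 1.4603, c_gold = y_gold − 0.097·k_gold ≈ 1.0660.
Gain: Δc = 1.0660 − 0.9603 ≈ 0.1057.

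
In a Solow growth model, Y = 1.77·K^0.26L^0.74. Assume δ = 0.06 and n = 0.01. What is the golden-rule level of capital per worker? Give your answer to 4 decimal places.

k_gold ≈ 12.7409

Break-even investment rate: n + δ = 0.01 + 0.06 = 0.07.
Setting f'(k) = n+δ gives 0.26·1.77·k^(0.26−1) = 0.07, hence k_gold = (0.26·1.77/0.07)^(1/0.74) ≈ 12.7409.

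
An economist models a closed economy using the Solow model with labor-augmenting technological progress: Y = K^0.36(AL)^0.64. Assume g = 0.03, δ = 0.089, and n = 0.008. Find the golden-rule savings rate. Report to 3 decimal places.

s_gold = 0.360

The effective depreciation rate is n + g + δ = 0.008 + 0.03 + 0.089 = 0.127.
At the golden rule MPK = n+g+δ, and in any Cobb-Douglas steady state s = (n+g+δ)·k/y = MPK·k/y = capital's share 0.36.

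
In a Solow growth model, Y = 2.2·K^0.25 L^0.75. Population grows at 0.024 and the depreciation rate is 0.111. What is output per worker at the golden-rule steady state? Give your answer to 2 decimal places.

y_gold ≈ 3.51

n + δ = 0.024 + 0.111 = 0.135.
Setting f'(k) = n+δ gives 0.25·2.2·k^(0.25−1) = 0.135, hence k_gold = (0.25·2.2/0.135)^(1/0.75) ≈ 6.5069.
Output: y_gold = 2.2·k_gold^0.25 = 2.2·6.5069^0.25 ≈ 3.5137.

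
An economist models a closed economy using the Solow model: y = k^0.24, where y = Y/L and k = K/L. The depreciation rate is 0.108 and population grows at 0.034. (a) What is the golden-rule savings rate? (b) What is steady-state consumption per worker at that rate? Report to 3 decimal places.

(a) s_gold = 0.240; (b) c_gold ≈ 0.897

n + δ = 0.034 + 0.108 = 0.142.
For Cobb-Douglas, s_gold equals capital's share: s_gold = 0.24.
At the golden rule the marginal product of capital equals n+δ: 0.24·k^(0.24−1) = 0.142. Solving, k_gold = (0.24/0.142)^(1/0.76) ≈ 1.9948.
y_gold = 1.9948^0.24 ≈ 1.1803; c_gold = (1−0.24)·y_gold ≈ 0.8970.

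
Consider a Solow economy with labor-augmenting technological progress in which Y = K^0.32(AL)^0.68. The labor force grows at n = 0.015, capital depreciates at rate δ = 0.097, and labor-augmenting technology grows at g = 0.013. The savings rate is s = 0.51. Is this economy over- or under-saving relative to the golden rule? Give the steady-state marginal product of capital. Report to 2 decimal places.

over-saving; MPK ≈ 0.08

n + g + δ = 0.015 + 0.013 + 0.097 = 0.125.
Steady-state k*: s·k^0.32 = 0.125·k gives k* = (0.51/0.125)^(1/0.68) ≈ 7.9073.
MPK = 0.32·7.9073^(-0.68) ≈ 0.0784.
MPK < n+g+δ = 0.125, so the economy is dynamically inefficient (over-saving).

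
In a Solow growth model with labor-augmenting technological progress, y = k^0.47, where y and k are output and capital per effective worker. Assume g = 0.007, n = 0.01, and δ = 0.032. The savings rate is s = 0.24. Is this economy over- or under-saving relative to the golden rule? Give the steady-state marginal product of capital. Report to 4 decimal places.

The effective depreciation rate is n + g + δ = 0.01 + 0.007 + 0.032 = 0.049.
Steady-state k*: s·k^0.47 = 0.049·k gives k* = (0.24/0.049)^(1/0.53) ≈ 20.0408.
MPK = 0.47·20.0408^(-0.53) ≈ 0.0960.
MPK > n+g+δ = 0.049, so the economy is dynamically efficient (under-saving).

under-saving; MPK ≈ 0.0960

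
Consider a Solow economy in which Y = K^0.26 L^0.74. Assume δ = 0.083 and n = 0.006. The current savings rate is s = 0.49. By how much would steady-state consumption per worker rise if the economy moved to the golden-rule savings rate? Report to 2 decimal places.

The effective depreciation rate is n + δ = 0.006 + 0.083 = 0.089.
Current steady state (s = 0.49): k* = (0.49/0.089)^(1/0.74) ≈ 10.0251, y* = 10.0251^0.26 ≈ 1.8209, c* = (1−0.49)·1.8209 ≈ 0.9287.
Setting f'(k) = n+δ gives 0.26·k^(0.26−1) = 0.089, hence k_gold = (0.26/0.089)^(1/0.74) ≈ 4.2576.
y_gold = 4.2576^0.26 ≈ 1.4574, c_gold = y_gold − 0.089·k_gold ≈ 1.0785.
Gain: Δc = 1.0785 − 0.9287 ≈ 0.1498.

Δc ≈ 0.15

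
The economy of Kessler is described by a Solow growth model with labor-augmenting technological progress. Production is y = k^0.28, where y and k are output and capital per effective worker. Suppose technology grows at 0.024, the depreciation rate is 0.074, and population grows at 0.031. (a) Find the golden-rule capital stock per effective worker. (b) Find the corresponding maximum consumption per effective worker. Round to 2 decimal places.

(a) k_gold ≈ 2.93; (b) c_gold ≈ 0.97

The effective depreciation rate is n + g + δ = 0.031 + 0.024 + 0.074 = 0.129.
Setting f'(k) = n+g+δ gives 0.28·k^(0.28−1) = 0.129, hence k_gold = (0.28/0.129)^(1/0.72) ≈ 2.9340.
y_gold = 2.9340^0.28 ≈ 1.3517; c_gold = y_gold − 0.129·k_gold ≈ 0.9732.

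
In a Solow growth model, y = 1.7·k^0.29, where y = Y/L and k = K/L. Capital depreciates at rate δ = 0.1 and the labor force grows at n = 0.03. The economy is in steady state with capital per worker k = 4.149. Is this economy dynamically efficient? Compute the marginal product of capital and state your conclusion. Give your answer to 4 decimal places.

dynamically efficient; MPK ≈ 0.1795

n + δ = 0.03 + 0.1 = 0.13.
MPK = 0.29·1.7·k^(0.29−1) = 0.29·1.7·4.149^(-0.71) ≈ 0.1795.
MPK > 0.13, so the economy is dynamically efficient (under-saving).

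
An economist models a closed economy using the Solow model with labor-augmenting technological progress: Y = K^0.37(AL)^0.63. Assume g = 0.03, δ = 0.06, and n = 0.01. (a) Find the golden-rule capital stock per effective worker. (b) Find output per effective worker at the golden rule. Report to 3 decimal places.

(a) k_gold ≈ 7.978; (b) y_gold ≈ 2.156

n + g + δ = 0.01 + 0.03 + 0.06 = 0.1.
Golden rule sets MPK = n+g+δ: 0.37·k^(0.37−1) = 0.1, so k_gold = (0.37/0.1)^(1/0.63) ≈ 7.9782.
y_gold = 7.9782^0.37 ≈ 2.1563.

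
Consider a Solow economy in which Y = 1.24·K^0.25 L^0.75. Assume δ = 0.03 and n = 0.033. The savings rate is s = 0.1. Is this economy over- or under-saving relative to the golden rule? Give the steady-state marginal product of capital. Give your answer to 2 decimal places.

Capital per worker breaks even when investment replaces (n + δ)·k; here n + δ = 0.063.
Steady-state k*: s·A·k^0.25 = 0.063·k gives k* = (0.1·1.24/0.063)^(1/0.75) ≈ 2.4667.
MPK = 0.25·1.24·2.4667^(-0.75) ≈ 0.1575.
MPK > n+δ = 0.063, so the economy is dynamically efficient (under-saving).

under-saving; MPK ≈ 0.16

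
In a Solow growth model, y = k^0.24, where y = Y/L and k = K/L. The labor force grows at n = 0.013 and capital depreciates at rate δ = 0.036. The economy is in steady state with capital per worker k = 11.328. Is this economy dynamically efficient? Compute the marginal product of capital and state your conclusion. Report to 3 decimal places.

Break-even investment rate: n + δ = 0.013 + 0.036 = 0.049.
MPK = 0.24·k^(0.24−1) = 0.24·11.328^(-0.76) ≈ 0.0379.
MPK < 0.049, so the economy is dynamically inefficient (over-saving).

dynamically inefficient; MPK ≈ 0.038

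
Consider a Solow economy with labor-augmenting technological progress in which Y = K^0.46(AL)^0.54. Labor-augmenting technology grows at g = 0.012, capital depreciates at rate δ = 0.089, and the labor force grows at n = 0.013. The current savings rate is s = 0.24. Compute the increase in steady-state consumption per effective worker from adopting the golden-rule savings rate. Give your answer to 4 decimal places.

Capital per effective worker breaks even when investment replaces (n + g + δ)·k; here n + g + δ = 0.114.
Current steady state (s = 0.24): k* = (0.24/0.114)^(1/0.54) ≈ 3.9693, y* = 3.9693^0.46 ≈ 1.8854, c* = (1−0.24)·1.8854 ≈ 1.4329.
Maximizing c = f(k) − (n+g+δ)·k gives f'(k) = n+g+δ, i.e. 0.46·k^(0.46−1) = 0.114, so k_gold = (0.46/0.114)^(1/0.54) ≈ 13.2419.
y_gold = 13.2419^0.46 ≈ 3.2817, c_gold = y_gold − 0.114·k_gold ≈ 1.7721.
Gain: Δc = 1.7721 − 1.4329 ≈ 0.3392.

Δc ≈ 0.3392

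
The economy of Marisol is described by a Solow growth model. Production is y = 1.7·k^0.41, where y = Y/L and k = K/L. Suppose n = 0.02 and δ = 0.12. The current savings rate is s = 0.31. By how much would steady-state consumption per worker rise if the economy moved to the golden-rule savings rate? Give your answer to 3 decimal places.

Break-even investment rate: n + δ = 0.02 + 0.12 = 0.14.
Current steady state (s = 0.31): k* = (0.31·1.7/0.14)^(1/0.59) ≈ 9.4566, y* = 1.7·9.4566^0.41 ≈ 4.2707, c* = (1−0.31)·4.2707 ≈ 2.9468.
At the golden rule the marginal product of capital equals n+δ: 0.41·1.7·k^(0.41−1) = 0.14. Solving, k_gold = (0.41·1.7/0.14)^(1/0.59) ≈ 15.1891.
y_gold = 1.7·15.1891^0.41 ≈ 5.1865, c_gold = y_gold − 0.14·k_gold ≈ 3.0601.
Gain: Δc = 3.0601 − 2.9468 ≈ 0.1133.

Δc ≈ 0.113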